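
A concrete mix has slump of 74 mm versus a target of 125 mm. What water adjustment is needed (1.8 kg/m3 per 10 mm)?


Difference = 125 - 74 = 51 mm
Water adjustment = 51 * 1.8 / 10 = 9.2 kg/m3

9.2


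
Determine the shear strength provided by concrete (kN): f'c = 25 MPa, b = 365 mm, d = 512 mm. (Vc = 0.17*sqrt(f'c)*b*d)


Vc = 0.17 * sqrt(25) * 365 * 512 / 1000
= 158.85 kN

158.85


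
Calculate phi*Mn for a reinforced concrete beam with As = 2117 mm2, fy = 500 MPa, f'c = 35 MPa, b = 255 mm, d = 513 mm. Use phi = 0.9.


a = As * fy / (0.85 * f'c * b)
= 2117 * 500 / (0.85 * 35 * 255)
= 139.5288 mm
Mn = As * fy * (d - a/2) / 10^6
= 469.1649 kN-m
phi*Mn = 0.9 * 469.1649 = 422.25 kN-m

422.25


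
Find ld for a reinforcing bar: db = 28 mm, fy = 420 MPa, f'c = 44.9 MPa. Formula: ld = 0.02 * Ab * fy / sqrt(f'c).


Ab = pi * 28^2 / 4 = 615.752 mm2
ld = 0.02 * 615.752 * 420 / sqrt(44.9)
= 771.9 mm

771.9


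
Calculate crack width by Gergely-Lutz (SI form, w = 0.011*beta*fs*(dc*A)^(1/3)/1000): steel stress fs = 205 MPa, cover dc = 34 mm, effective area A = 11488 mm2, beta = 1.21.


w = 0.011 * beta * fs * (dc * A)^(1/3) / 1000
= 0.011 * 1.21 * 205 * (34 * 11488)^(1/3) / 1000
= 0.199 mm

0.199


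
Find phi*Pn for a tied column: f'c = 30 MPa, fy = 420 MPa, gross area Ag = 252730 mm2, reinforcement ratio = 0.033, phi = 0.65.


Ast = rho * Ag = 0.033 * 252730 = 8340.09 mm2
phi*Pn = 0.65 * 0.80 * (0.85 * 30 * (252730 - 8340.09) + 420 * 8340.09) / 1000
= 5062.09 kN

5062.09


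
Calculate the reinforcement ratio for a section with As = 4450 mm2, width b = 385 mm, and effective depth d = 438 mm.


rho = As / (b * d)
= 4450 / (385 * 438)
= 0.0264

0.0264


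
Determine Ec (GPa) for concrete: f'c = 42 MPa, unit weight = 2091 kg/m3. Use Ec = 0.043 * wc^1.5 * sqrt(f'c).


Ec = 0.043 * 2091^1.5 * sqrt(42) / 1000
= 26.65 GPa

26.65


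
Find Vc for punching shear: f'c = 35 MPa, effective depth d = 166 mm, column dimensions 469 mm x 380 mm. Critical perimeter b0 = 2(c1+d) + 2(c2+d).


b0 = 2*(469 + 166) + 2*(380 + 166) = 2362 mm
Vc = 0.33 * sqrt(35) * 2362 * 166 / 1000
= 765.48 kN

765.48


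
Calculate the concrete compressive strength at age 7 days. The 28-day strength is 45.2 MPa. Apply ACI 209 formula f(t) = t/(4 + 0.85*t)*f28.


f(7) = 7 / (4 + 0.85 * 7) * 45.2
= 7 / 9.95 * 45.2
= 31.8 MPa

31.8


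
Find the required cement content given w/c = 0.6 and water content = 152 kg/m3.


Cement = water / (w/c)
= 152 / 0.6
= 253.3 kg/m3

253.3


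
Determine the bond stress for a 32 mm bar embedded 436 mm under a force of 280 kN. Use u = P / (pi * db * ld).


u = P / (pi * db * ld)
= 280 * 1000 / (pi * 32 * 436)
= 6.388 MPa

6.388


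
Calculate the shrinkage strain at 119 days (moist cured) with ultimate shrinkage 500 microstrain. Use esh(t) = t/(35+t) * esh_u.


esh(119) = 119 / (35 + 119) * 500
= 119 / 154 * 500
= 386.4 microstrain

386.4


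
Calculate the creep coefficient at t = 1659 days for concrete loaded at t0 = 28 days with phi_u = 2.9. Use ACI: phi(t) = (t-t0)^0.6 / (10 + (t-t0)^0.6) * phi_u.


dt = 1659 - 28 = 1631
phi = 1631^0.6 / (10 + 1631^0.6) * 2.9
= 2.594

2.594


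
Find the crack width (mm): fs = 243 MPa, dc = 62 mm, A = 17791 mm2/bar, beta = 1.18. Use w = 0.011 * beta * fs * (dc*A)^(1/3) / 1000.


w = 0.011 * beta * fs * (dc * A)^(1/3) / 1000
= 0.011 * 1.18 * 243 * (62 * 17791)^(1/3) / 1000
= 0.326 mm

0.326


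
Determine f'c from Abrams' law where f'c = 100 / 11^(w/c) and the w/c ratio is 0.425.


f'c = 100 / 11^0.425
= 100 / 2.771
= 36.09 MPa

36.09


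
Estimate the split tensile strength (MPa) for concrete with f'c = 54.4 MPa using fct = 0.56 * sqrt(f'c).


fct = 0.56 * sqrt(54.4)
= 0.56 * 7.376
= 4.13 MPa

4.13


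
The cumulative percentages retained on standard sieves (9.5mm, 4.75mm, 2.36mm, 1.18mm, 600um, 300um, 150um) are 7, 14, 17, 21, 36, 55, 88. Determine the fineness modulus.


FM = sum(cumulative % retained) / 100
= 238 / 100
= 2.38

2.38


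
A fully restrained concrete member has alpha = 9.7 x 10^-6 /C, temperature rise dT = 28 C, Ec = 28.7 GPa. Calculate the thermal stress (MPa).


sigma = alpha * dT * Ec
= 9.7e-6 * 28 * 28.7 * 1000
= 7.795 MPa

7.795


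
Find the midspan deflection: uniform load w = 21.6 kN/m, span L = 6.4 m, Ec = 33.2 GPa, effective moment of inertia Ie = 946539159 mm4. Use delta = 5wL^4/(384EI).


Convert: L = 6.4 m = 6400 mm, Ec = 33.2 GPa = 33200 MPa
delta = 5 * 21.6 * 6400^4 / (384 * 33200 * 946539159)
= 15.02 mm

15.02


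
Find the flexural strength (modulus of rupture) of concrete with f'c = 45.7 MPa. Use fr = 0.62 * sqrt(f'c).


fr = 0.62 * sqrt(45.7)
= 4.191 MPa

4.191


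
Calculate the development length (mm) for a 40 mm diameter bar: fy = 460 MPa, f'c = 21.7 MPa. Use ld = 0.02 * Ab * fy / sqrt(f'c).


Ab = pi * 40^2 / 4 = 1256.637 mm2
ld = 0.02 * 1256.637 * 460 / sqrt(21.7)
= 2481.8 mm

2481.8


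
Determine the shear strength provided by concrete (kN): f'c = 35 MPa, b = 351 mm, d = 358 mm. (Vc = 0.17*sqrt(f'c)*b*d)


Vc = 0.17 * sqrt(35) * 351 * 358 / 1000
= 126.38 kN

126.38


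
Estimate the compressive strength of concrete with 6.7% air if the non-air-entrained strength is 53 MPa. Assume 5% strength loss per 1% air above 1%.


Strength loss = (6.7 - 1) * 5 = 28.5%
f'c = 53 * (1 - 28.5/100)
= 37.9 MPa

37.9


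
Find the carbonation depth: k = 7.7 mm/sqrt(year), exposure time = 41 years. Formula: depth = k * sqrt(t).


depth = k * sqrt(t)
= 7.7 * sqrt(41)
= 49.3 mm

49.3


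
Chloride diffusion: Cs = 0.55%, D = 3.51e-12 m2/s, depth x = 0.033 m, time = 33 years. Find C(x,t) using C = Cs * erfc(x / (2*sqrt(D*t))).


t_seconds = 33 * 365.25 * 24 * 3600 = 1041400800.0 s
arg = 0.033 / (2 * sqrt(3.51e-12 * 1041400800.0))
= 0.2729
erfc(0.2729) = 0.6995
C = 0.55 * 0.6995 = 0.3847%

0.3847


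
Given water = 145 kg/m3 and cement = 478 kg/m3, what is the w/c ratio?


w/c = water / cement
w/c = 145 / 478 = 0.303

0.303


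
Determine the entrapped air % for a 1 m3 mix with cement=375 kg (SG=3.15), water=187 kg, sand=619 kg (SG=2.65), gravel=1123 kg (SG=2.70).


Vol cement = 375 / (3.15 * 1000) = 0.119048 m3
Vol water = 187 / 1000 = 0.187 m3
Vol sand = 619 / (2.65 * 1000) = 0.233585 m3
Vol gravel = 1123 / (2.70 * 1000) = 0.415926 m3
Total solid + water volume = 0.955558 m3
Air = (1 - 0.955558) * 100 = 4.44%

4.44


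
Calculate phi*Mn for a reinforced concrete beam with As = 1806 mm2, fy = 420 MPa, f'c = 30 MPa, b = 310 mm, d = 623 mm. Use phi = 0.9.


a = As * fy / (0.85 * f'c * b)
= 1806 * 420 / (0.85 * 30 * 310)
= 95.9545 mm
Mn = As * fy * (d - a/2) / 10^6
= 436.1663 kN-m
phi*Mn = 0.9 * 436.1663 = 392.55 kN-m

392.55


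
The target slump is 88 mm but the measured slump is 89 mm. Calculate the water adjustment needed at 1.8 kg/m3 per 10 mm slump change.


Difference = 88 - 89 = -1 mm
Water adjustment = -1 * 1.8 / 10 = -0.2 kg/m3

-0.2


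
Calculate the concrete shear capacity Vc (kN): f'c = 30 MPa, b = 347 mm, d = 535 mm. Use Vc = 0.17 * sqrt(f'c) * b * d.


Vc = 0.17 * sqrt(30) * 347 * 535 / 1000
= 172.86 kN

172.86


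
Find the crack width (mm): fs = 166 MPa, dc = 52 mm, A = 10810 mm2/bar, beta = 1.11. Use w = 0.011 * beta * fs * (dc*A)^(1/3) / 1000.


w = 0.011 * beta * fs * (dc * A)^(1/3) / 1000
= 0.011 * 1.11 * 166 * (52 * 10810)^(1/3) / 1000
= 0.167 mm

0.167


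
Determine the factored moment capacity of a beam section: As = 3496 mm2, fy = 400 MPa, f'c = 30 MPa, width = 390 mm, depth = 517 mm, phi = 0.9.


a = As * fy / (0.85 * f'c * b)
= 3496 * 400 / (0.85 * 30 * 390)
= 140.6134 mm
Mn = As * fy * (d - a/2) / 10^6
= 624.6559 kN-m
phi*Mn = 0.9 * 624.6559 = 562.19 kN-m

562.19


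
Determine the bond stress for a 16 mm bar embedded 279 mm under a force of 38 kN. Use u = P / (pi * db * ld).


u = P / (pi * db * ld)
= 38 * 1000 / (pi * 16 * 279)
= 2.71 MPa

2.71


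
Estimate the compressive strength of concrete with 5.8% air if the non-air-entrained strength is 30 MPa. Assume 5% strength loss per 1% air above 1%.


Strength loss = (5.8 - 1) * 5 = 24.0%
f'c = 30 * (1 - 24.0/100)
= 22.8 MPa

22.8


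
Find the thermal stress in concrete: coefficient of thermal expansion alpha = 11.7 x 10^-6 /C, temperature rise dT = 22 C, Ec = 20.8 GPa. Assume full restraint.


sigma = alpha * dT * Ec
= 11.7e-6 * 22 * 20.8 * 1000
= 5.354 MPa

5.354


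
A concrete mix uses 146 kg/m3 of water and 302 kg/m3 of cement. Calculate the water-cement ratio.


w/c = water / cement
w/c = 146 / 302 = 0.483

0.483


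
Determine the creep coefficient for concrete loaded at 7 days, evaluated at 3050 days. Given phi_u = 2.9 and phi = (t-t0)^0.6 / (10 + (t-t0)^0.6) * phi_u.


dt = 3050 - 7 = 3043
phi = 3043^0.6 / (10 + 3043^0.6) * 2.9
= 2.682

2.682


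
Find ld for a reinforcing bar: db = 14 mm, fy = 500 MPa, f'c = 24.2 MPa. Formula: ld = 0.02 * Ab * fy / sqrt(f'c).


Ab = pi * 14^2 / 4 = 153.938 mm2
ld = 0.02 * 153.938 * 500 / sqrt(24.2)
= 312.9 mm

312.9


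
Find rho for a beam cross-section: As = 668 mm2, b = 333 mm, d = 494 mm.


rho = As / (b * d)
= 668 / (333 * 494)
= 0.0041

0.0041


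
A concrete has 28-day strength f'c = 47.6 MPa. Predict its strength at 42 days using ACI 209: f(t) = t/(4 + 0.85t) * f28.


f(42) = 42 / (4 + 0.85 * 42) * 47.6
= 42 / 39.7 * 47.6
= 50.36 MPa

50.36


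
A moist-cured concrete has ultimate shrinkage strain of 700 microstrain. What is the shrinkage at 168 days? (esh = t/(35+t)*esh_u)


esh(168) = 168 / (35 + 168) * 700
= 168 / 203 * 700
= 579.3 microstrain

579.3


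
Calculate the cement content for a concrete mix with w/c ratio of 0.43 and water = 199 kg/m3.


Cement = water / (w/c)
= 199 / 0.43
= 462.8 kg/m3

462.8


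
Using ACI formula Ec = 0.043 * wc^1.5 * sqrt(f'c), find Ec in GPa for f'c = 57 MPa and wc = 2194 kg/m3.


Ec = 0.043 * 2194^1.5 * sqrt(57) / 1000
= 33.36 GPa

33.36


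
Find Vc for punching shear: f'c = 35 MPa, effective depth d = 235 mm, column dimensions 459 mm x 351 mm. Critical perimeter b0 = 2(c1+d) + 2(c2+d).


b0 = 2*(459 + 235) + 2*(351 + 235) = 2560 mm
Vc = 0.33 * sqrt(35) * 2560 * 235 / 1000
= 1174.51 kN

1174.51


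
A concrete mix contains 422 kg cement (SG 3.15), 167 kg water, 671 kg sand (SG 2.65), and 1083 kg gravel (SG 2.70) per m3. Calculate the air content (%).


Vol cement = 422 / (3.15 * 1000) = 0.133968 m3
Vol water = 167 / 1000 = 0.167 m3
Vol sand = 671 / (2.65 * 1000) = 0.253208 m3
Vol gravel = 1083 / (2.70 * 1000) = 0.401111 m3
Total solid + water volume = 0.955287 m3
Air = (1 - 0.955287) * 100 = 4.47%

4.47


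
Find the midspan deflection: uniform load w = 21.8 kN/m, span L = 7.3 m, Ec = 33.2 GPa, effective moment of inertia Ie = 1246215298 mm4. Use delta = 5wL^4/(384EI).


Convert: L = 7.3 m = 7300 mm, Ec = 33.2 GPa = 33200 MPa
delta = 5 * 21.8 * 7300^4 / (384 * 33200 * 1246215298)
= 19.48 mm

19.48


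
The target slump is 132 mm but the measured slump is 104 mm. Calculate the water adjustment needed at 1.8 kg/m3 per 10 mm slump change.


Difference = 132 - 104 = 28 mm
Water adjustment = 28 * 1.8 / 10 = 5.0 kg/m3

5.0


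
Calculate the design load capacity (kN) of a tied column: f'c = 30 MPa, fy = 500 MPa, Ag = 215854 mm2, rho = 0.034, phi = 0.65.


Ast = rho * Ag = 0.034 * 215854 = 7339.036 mm2
phi*Pn = 0.65 * 0.80 * (0.85 * 30 * (215854 - 7339.036) + 500 * 7339.036) / 1000
= 4673.06 kN

4673.06


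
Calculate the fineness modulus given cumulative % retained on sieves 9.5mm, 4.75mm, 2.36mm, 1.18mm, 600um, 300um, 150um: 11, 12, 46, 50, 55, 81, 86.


FM = sum(cumulative % retained) / 100
= 341 / 100
= 3.41

3.41


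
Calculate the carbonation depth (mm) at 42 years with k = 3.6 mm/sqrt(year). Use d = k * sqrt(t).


depth = k * sqrt(t)
= 3.6 * sqrt(42)
= 23.33 mm

23.33


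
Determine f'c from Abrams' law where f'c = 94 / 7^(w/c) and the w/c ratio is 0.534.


f'c = 94 / 7^0.534
= 94 / 2.827
= 33.25 MPa

33.25


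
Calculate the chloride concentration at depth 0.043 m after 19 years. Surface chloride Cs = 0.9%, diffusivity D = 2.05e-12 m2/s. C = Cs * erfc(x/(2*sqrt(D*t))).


t_seconds = 19 * 365.25 * 24 * 3600 = 599594400.0 s
arg = 0.043 / (2 * sqrt(2.05e-12 * 599594400.0))
= 0.6132
erfc(0.6132) = 0.3858
C = 0.9 * 0.3858 = 0.3472%

0.3472


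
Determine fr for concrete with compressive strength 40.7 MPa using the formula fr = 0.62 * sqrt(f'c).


fr = 0.62 * sqrt(40.7)
= 3.955 MPa

3.955


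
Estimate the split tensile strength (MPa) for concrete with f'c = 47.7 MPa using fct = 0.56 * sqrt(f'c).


fct = 0.56 * sqrt(47.7)
= 0.56 * 6.907
= 3.868 MPa

3.868


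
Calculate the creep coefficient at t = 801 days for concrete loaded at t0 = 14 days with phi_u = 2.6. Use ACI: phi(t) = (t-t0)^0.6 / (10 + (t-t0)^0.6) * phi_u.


dt = 801 - 14 = 787
phi = 787^0.6 / (10 + 787^0.6) * 2.6
= 2.198

2.198


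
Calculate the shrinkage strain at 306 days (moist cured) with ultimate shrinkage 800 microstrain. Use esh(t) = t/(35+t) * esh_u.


esh(306) = 306 / (35 + 306) * 800
= 306 / 341 * 800
= 717.9 microstrain

717.9


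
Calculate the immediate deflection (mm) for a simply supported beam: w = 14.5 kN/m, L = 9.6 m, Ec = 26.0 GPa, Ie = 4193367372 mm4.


Convert: L = 9.6 m = 9600 mm, Ec = 26.0 GPa = 26000 MPa
delta = 5 * 14.5 * 9600^4 / (384 * 26000 * 4193367372)
= 14.71 mm

14.71


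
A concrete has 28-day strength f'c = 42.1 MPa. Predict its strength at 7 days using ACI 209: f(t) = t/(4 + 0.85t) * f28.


f(7) = 7 / (4 + 0.85 * 7) * 42.1
= 7 / 9.95 * 42.1
= 29.62 MPa

29.62


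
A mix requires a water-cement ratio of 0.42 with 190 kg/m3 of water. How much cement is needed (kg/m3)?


Cement = water / (w/c)
= 190 / 0.42
= 452.4 kg/m3

452.4


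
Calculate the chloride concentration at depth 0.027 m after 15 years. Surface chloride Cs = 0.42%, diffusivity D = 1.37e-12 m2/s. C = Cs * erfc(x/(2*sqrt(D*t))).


t_seconds = 15 * 365.25 * 24 * 3600 = 473364000.0 s
arg = 0.027 / (2 * sqrt(1.37e-12 * 473364000.0))
= 0.5301
erfc(0.5301) = 0.4534
C = 0.42 * 0.4534 = 0.1904%

0.1904


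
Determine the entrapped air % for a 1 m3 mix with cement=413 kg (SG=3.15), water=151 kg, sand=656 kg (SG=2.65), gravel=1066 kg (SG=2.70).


Vol cement = 413 / (3.15 * 1000) = 0.131111 m3
Vol water = 151 / 1000 = 0.151 m3
Vol sand = 656 / (2.65 * 1000) = 0.247547 m3
Vol gravel = 1066 / (2.70 * 1000) = 0.394815 m3
Total solid + water volume = 0.924473 m3
Air = (1 - 0.924473) * 100 = 7.55%

7.55


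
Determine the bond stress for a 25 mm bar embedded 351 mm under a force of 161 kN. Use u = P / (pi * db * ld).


u = P / (pi * db * ld)
= 161 * 1000 / (pi * 25 * 351)
= 5.84 MPa

5.84


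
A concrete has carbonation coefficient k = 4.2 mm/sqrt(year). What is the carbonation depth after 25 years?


depth = k * sqrt(t)
= 4.2 * sqrt(25)
= 21.0 mm

21.0


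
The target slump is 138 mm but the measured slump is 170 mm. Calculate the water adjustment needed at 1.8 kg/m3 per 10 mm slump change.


Difference = 138 - 170 = -32 mm
Water adjustment = -32 * 1.8 / 10 = -5.8 kg/m3

-5.8


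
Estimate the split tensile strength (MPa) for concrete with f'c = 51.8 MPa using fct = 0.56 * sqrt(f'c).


fct = 0.56 * sqrt(51.8)
= 0.56 * 7.197
= 4.03 MPa

4.03


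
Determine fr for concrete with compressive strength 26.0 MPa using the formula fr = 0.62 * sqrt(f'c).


fr = 0.62 * sqrt(26.0)
= 3.161 MPa

3.161


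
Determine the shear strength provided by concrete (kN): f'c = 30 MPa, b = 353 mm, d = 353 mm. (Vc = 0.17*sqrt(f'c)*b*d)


Vc = 0.17 * sqrt(30) * 353 * 353 / 1000
= 116.03 kN

116.03


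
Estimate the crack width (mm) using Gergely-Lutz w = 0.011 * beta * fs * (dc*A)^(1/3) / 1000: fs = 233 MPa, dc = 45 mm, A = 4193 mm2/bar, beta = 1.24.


w = 0.011 * beta * fs * (dc * A)^(1/3) / 1000
= 0.011 * 1.24 * 233 * (45 * 4193)^(1/3) / 1000
= 0.182 mm

0.182


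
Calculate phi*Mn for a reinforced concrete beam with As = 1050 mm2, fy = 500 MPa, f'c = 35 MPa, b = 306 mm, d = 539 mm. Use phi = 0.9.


a = As * fy / (0.85 * f'c * b)
= 1050 * 500 / (0.85 * 35 * 306)
= 57.6701 mm
Mn = As * fy * (d - a/2) / 10^6
= 267.8366 kN-m
phi*Mn = 0.9 * 267.8366 = 241.05 kN-m

241.05


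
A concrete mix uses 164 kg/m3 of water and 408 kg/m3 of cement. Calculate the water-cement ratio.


w/c = water / cement
w/c = 164 / 408 = 0.402

0.402


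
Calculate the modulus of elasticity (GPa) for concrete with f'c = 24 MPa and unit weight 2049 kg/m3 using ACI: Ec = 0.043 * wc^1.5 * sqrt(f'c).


Ec = 0.043 * 2049^1.5 * sqrt(24) / 1000
= 19.54 GPa

19.54


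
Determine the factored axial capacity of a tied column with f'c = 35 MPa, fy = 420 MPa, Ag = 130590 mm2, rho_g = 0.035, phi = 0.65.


Ast = rho * Ag = 0.035 * 130590 = 4570.65 mm2
phi*Pn = 0.65 * 0.80 * (0.85 * 35 * (130590 - 4570.65) + 420 * 4570.65) / 1000
= 2947.75 kN

2947.75


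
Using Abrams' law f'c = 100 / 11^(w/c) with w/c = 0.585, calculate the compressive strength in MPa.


f'c = 100 / 11^0.585
= 100 / 4.066
= 24.59 MPa

24.59


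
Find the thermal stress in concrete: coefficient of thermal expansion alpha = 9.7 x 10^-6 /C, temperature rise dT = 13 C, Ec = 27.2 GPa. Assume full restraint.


sigma = alpha * dT * Ec
= 9.7e-6 * 13 * 27.2 * 1000
= 3.43 MPa

3.43


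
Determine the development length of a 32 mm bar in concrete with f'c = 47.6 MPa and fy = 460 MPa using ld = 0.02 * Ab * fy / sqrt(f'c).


Ab = pi * 32^2 / 4 = 804.248 mm2
ld = 0.02 * 804.248 * 460 / sqrt(47.6)
= 1072.4 mm

1072.4


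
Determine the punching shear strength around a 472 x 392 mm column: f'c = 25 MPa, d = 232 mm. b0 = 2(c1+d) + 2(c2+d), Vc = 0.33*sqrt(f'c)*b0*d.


b0 = 2*(472 + 232) + 2*(392 + 232) = 2656 mm
Vc = 0.33 * sqrt(25) * 2656 * 232 / 1000
= 1016.72 kN

1016.72


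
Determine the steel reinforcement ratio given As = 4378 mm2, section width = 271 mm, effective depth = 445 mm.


rho = As / (b * d)
= 4378 / (271 * 445)
= 0.0363

0.0363


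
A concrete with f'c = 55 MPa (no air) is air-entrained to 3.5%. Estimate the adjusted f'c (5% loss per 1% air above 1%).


Strength loss = (3.5 - 1) * 5 = 12.5%
f'c = 55 * (1 - 12.5/100)
= 48.12 MPa

48.12


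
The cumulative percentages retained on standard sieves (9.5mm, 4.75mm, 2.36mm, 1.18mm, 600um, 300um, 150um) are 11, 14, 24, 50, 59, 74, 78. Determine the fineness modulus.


FM = sum(cumulative % retained) / 100
= 310 / 100
= 3.1

3.1


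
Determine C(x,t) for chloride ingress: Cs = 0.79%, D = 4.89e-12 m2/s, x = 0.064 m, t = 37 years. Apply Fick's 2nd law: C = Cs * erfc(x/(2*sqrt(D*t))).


t_seconds = 37 * 365.25 * 24 * 3600 = 1167631200.0 s
arg = 0.064 / (2 * sqrt(4.89e-12 * 1167631200.0))
= 0.4235
erfc(0.4235) = 0.5492
C = 0.79 * 0.5492 = 0.4339%

0.4339


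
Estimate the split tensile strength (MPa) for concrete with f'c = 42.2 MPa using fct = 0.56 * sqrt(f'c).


fct = 0.56 * sqrt(42.2)
= 0.56 * 6.496
= 3.638 MPa

3.638


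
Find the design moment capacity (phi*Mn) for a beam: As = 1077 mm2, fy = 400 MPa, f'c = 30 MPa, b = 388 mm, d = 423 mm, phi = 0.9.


a = As * fy / (0.85 * f'c * b)
= 1077 * 400 / (0.85 * 30 * 388)
= 43.5415 mm
Mn = As * fy * (d - a/2) / 10^6
= 172.8496 kN-m
phi*Mn = 0.9 * 172.8496 = 155.56 kN-m

155.56


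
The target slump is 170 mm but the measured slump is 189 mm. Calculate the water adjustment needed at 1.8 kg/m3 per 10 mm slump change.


Difference = 170 - 189 = -19 mm
Water adjustment = -19 * 1.8 / 10 = -3.4 kg/m3

-3.4


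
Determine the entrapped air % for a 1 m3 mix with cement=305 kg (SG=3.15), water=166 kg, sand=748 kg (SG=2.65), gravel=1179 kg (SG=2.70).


Vol cement = 305 / (3.15 * 1000) = 0.096825 m3
Vol water = 166 / 1000 = 0.166 m3
Vol sand = 748 / (2.65 * 1000) = 0.282264 m3
Vol gravel = 1179 / (2.70 * 1000) = 0.436667 m3
Total solid + water volume = 0.981756 m3
Air = (1 - 0.981756) * 100 = 1.82%

1.82


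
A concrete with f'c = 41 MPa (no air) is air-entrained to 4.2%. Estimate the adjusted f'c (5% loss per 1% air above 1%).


Strength loss = (4.2 - 1) * 5 = 16.0%
f'c = 41 * (1 - 16.0/100)
= 34.44 MPa

34.44


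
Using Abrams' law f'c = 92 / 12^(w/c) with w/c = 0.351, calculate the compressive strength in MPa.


f'c = 92 / 12^0.351
= 92 / 2.392
= 38.46 MPa

38.46


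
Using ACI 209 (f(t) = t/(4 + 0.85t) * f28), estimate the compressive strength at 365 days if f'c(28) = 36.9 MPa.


f(365) = 365 / (4 + 0.85 * 365) * 36.9
= 365 / 314.25 * 36.9
= 42.86 MPa

42.86


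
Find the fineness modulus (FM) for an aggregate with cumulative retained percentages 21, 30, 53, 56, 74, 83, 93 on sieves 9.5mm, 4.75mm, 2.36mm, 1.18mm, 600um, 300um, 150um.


FM = sum(cumulative % retained) / 100
= 410 / 100
= 4.1

4.1


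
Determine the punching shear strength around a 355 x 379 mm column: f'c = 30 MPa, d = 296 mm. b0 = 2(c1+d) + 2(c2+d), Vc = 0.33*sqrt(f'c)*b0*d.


b0 = 2*(355 + 296) + 2*(379 + 296) = 2652 mm
Vc = 0.33 * sqrt(30) * 2652 * 296 / 1000
= 1418.86 kN

1418.86


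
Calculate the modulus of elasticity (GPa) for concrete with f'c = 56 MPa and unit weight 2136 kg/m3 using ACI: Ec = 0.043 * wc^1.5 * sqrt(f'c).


Ec = 0.043 * 2136^1.5 * sqrt(56) / 1000
= 31.77 GPa

31.77


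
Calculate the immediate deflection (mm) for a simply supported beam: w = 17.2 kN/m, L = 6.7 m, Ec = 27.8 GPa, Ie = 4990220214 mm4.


Convert: L = 6.7 m = 6700 mm, Ec = 27.8 GPa = 27800 MPa
delta = 5 * 17.2 * 6700^4 / (384 * 27800 * 4990220214)
= 3.25 mm

3.25


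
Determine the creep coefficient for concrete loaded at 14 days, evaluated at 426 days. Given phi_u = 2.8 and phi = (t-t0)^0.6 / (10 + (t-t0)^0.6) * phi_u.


dt = 426 - 14 = 412
phi = 412^0.6 / (10 + 412^0.6) * 2.8
= 2.205

2.205


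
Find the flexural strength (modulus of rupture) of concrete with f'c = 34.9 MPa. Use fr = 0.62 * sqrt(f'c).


fr = 0.62 * sqrt(34.9)
= 3.663 MPa

3.663


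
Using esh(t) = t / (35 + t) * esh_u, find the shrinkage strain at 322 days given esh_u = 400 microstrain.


esh(322) = 322 / (35 + 322) * 400
= 322 / 357 * 400
= 360.8 microstrain

360.8


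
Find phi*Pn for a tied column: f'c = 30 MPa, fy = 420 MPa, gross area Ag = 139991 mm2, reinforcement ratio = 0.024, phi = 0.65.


Ast = rho * Ag = 0.024 * 139991 = 3359.784 mm2
phi*Pn = 0.65 * 0.80 * (0.85 * 30 * (139991 - 3359.784) + 420 * 3359.784) / 1000
= 2545.51 kN

2545.51


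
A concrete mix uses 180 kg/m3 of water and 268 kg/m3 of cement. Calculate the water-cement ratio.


w/c = water / cement
w/c = 180 / 268 = 0.672

0.672


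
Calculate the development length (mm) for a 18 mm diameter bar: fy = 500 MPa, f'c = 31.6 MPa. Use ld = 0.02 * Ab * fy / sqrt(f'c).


Ab = pi * 18^2 / 4 = 254.469 mm2
ld = 0.02 * 254.469 * 500 / sqrt(31.6)
= 452.7 mm

452.7


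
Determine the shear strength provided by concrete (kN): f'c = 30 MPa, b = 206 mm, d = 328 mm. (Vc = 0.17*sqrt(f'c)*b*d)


Vc = 0.17 * sqrt(30) * 206 * 328 / 1000
= 62.91 kN

62.91


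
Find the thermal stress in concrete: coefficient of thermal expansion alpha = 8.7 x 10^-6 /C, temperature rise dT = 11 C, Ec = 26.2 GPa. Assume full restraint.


sigma = alpha * dT * Ec
= 8.7e-6 * 11 * 26.2 * 1000
= 2.507 MPa

2.507


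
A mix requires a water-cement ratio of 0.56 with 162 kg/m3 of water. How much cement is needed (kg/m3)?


Cement = water / (w/c)
= 162 / 0.56
= 289.3 kg/m3

289.3


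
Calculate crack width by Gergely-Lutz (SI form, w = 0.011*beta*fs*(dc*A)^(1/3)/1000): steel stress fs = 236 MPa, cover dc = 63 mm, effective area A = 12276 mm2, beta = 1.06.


w = 0.011 * beta * fs * (dc * A)^(1/3) / 1000
= 0.011 * 1.06 * 236 * (63 * 12276)^(1/3) / 1000
= 0.253 mm

0.253


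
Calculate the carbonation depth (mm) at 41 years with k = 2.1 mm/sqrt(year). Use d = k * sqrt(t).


depth = k * sqrt(t)
= 2.1 * sqrt(41)
= 13.45 mm

13.45


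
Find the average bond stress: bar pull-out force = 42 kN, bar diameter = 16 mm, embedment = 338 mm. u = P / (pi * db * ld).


u = P / (pi * db * ld)
= 42 * 1000 / (pi * 16 * 338)
= 2.472 MPa

2.472


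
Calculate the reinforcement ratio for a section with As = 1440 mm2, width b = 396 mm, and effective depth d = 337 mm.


rho = As / (b * d)
= 1440 / (396 * 337)
= 0.0108

0.0108


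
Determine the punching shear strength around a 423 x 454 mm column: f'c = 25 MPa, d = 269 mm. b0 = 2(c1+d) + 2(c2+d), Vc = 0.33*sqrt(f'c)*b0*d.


b0 = 2*(423 + 269) + 2*(454 + 269) = 2830 mm
Vc = 0.33 * sqrt(25) * 2830 * 269 / 1000
= 1256.1 kN

1256.1


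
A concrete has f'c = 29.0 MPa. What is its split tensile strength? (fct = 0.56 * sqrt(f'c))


fct = 0.56 * sqrt(29.0)
= 0.56 * 5.385
= 3.016 MPa

3.016


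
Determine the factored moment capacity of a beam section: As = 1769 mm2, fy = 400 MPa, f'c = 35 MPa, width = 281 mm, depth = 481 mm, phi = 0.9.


a = As * fy / (0.85 * f'c * b)
= 1769 * 400 / (0.85 * 35 * 281)
= 84.6437 mm
Mn = As * fy * (d - a/2) / 10^6
= 310.4087 kN-m
phi*Mn = 0.9 * 310.4087 = 279.37 kN-m

279.37


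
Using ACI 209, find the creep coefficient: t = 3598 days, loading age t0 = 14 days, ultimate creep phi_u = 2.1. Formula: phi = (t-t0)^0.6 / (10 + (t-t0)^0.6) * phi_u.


dt = 3598 - 14 = 3584
phi = 3584^0.6 / (10 + 3584^0.6) * 2.1
= 1.956

1.956


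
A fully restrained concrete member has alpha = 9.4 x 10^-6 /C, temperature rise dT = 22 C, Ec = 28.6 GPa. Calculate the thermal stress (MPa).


sigma = alpha * dT * Ec
= 9.4e-6 * 22 * 28.6 * 1000
= 5.914 MPa

5.914


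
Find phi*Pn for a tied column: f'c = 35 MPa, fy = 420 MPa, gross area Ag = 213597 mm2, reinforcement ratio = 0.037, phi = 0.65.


Ast = rho * Ag = 0.037 * 213597 = 7903.089 mm2
phi*Pn = 0.65 * 0.80 * (0.85 * 35 * (213597 - 7903.089) + 420 * 7903.089) / 1000
= 4908.12 kN

4908.12


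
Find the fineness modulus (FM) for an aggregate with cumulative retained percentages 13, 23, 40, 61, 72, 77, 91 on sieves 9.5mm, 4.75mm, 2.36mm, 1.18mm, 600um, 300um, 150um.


FM = sum(cumulative % retained) / 100
= 377 / 100
= 3.77

3.77


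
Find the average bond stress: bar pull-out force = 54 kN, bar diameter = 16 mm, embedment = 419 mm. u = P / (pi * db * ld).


u = P / (pi * db * ld)
= 54 * 1000 / (pi * 16 * 419)
= 2.564 MPa

2.564


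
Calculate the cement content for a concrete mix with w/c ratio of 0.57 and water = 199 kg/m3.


Cement = water / (w/c)
= 199 / 0.57
= 349.1 kg/m3

349.1


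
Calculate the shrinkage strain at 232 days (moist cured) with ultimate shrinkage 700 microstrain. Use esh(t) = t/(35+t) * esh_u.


esh(232) = 232 / (35 + 232) * 700
= 232 / 267 * 700
= 608.2 microstrain

608.2


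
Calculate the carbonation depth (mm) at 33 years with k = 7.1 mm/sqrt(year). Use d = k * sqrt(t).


depth = k * sqrt(t)
= 7.1 * sqrt(33)
= 40.79 mm

40.79


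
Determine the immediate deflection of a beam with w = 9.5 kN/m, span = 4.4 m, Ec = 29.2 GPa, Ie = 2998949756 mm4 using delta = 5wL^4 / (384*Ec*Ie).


Convert: L = 4.4 m = 4400 mm, Ec = 29.2 GPa = 29200 MPa
delta = 5 * 9.5 * 4400^4 / (384 * 29200 * 2998949756)
= 0.53 mm

0.53


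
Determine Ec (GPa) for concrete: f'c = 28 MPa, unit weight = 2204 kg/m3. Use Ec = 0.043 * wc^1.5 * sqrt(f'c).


Ec = 0.043 * 2204^1.5 * sqrt(28) / 1000
= 23.54 GPa

23.54


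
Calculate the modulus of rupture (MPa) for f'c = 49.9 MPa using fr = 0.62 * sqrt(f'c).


fr = 0.62 * sqrt(49.9)
= 4.38 MPa

4.38


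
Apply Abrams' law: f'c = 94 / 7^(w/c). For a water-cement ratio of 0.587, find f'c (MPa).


f'c = 94 / 7^0.587
= 94 / 3.134
= 30.0 MPa

30.0


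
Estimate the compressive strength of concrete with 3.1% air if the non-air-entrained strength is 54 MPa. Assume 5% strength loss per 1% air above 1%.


Strength loss = (3.1 - 1) * 5 = 10.5%
f'c = 54 * (1 - 10.5/100)
= 48.33 MPa

48.33


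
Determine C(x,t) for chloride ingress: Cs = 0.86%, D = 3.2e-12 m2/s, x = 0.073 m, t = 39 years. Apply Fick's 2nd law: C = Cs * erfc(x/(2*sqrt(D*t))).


t_seconds = 39 * 365.25 * 24 * 3600 = 1230746400.0 s
arg = 0.073 / (2 * sqrt(3.2e-12 * 1230746400.0))
= 0.5816
erfc(0.5816) = 0.4108
C = 0.86 * 0.4108 = 0.3533%

0.3533


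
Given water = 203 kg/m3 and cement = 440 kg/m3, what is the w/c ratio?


w/c = water / cement
w/c = 203 / 440 = 0.461

0.461


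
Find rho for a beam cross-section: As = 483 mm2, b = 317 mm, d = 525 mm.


rho = As / (b * d)
= 483 / (317 * 525)
= 0.0029

0.0029


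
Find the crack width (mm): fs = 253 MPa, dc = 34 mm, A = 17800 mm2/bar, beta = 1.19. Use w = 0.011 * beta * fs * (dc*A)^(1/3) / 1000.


w = 0.011 * beta * fs * (dc * A)^(1/3) / 1000
= 0.011 * 1.19 * 253 * (34 * 17800)^(1/3) / 1000
= 0.28 mm

0.28


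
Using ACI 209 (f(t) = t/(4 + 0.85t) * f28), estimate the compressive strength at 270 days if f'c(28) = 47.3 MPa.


f(270) = 270 / (4 + 0.85 * 270) * 47.3
= 270 / 233.5 * 47.3
= 54.69 MPa

54.69


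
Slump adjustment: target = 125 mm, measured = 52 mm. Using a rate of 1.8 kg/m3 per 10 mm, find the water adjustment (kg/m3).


Difference = 125 - 52 = 73 mm
Water adjustment = 73 * 1.8 / 10 = 13.1 kg/m3

13.1


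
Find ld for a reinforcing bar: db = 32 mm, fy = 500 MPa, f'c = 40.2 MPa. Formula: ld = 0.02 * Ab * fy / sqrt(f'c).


Ab = pi * 32^2 / 4 = 804.248 mm2
ld = 0.02 * 804.248 * 500 / sqrt(40.2)
= 1268.5 mm

1268.5


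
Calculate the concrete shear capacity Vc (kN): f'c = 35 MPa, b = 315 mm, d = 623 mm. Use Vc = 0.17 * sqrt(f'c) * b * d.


Vc = 0.17 * sqrt(35) * 315 * 623 / 1000
= 197.37 kN

197.37


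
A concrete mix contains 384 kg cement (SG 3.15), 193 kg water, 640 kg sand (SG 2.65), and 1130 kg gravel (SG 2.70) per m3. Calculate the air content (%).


Vol cement = 384 / (3.15 * 1000) = 0.121905 m3
Vol water = 193 / 1000 = 0.193 m3
Vol sand = 640 / (2.65 * 1000) = 0.241509 m3
Vol gravel = 1130 / (2.70 * 1000) = 0.418519 m3
Total solid + water volume = 0.974933 m3
Air = (1 - 0.974933) * 100 = 2.51%

2.51


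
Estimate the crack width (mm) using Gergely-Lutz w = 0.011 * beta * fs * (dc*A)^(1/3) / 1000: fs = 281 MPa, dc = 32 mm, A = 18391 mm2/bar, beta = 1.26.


w = 0.011 * beta * fs * (dc * A)^(1/3) / 1000
= 0.011 * 1.26 * 281 * (32 * 18391)^(1/3) / 1000
= 0.326 mm

0.326


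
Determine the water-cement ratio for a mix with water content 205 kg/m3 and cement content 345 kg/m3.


w/c = water / cement
w/c = 205 / 345 = 0.594

0.594


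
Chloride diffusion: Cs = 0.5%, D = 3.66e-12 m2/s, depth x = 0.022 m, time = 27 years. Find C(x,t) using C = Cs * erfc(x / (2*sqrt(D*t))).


t_seconds = 27 * 365.25 * 24 * 3600 = 852055200.0 s
arg = 0.022 / (2 * sqrt(3.66e-12 * 852055200.0))
= 0.197
erfc(0.197) = 0.7806
C = 0.5 * 0.7806 = 0.3903%

0.3903


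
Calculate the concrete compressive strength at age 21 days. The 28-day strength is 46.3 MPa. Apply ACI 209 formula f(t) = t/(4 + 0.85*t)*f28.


f(21) = 21 / (4 + 0.85 * 21) * 46.3
= 21 / 21.85 * 46.3
= 44.5 MPa

44.5


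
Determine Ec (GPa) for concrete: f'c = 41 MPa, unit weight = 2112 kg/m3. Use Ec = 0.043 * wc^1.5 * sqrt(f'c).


Ec = 0.043 * 2112^1.5 * sqrt(41) / 1000
= 26.72 GPa

26.72


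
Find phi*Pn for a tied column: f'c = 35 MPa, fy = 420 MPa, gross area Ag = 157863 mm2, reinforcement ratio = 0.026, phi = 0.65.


Ast = rho * Ag = 0.026 * 157863 = 4104.438 mm2
phi*Pn = 0.65 * 0.80 * (0.85 * 35 * (157863 - 4104.438) + 420 * 4104.438) / 1000
= 3275.05 kN

3275.05


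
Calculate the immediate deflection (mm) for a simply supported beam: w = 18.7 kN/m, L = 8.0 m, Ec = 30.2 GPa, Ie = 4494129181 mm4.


Convert: L = 8.0 m = 8000 mm, Ec = 30.2 GPa = 30200 MPa
delta = 5 * 18.7 * 8000^4 / (384 * 30200 * 4494129181)
= 7.35 mm

7.35


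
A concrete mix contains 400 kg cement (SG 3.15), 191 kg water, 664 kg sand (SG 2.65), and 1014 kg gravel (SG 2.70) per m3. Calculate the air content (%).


Vol cement = 400 / (3.15 * 1000) = 0.126984 m3
Vol water = 191 / 1000 = 0.191 m3
Vol sand = 664 / (2.65 * 1000) = 0.250566 m3
Vol gravel = 1014 / (2.70 * 1000) = 0.375556 m3
Total solid + water volume = 0.944106 m3
Air = (1 - 0.944106) * 100 = 5.59%

5.59


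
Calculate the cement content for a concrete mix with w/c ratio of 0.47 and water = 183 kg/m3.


Cement = water / (w/c)
= 183 / 0.47
= 389.4 kg/m3

389.4


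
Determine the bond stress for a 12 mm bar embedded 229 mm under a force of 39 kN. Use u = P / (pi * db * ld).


u = P / (pi * db * ld)
= 39 * 1000 / (pi * 12 * 229)
= 4.517 MPa

4.517


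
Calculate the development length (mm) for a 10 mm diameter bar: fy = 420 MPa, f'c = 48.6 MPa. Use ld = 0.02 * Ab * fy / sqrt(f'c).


Ab = pi * 10^2 / 4 = 78.54 mm2
ld = 0.02 * 78.54 * 420 / sqrt(48.6)
= 94.6 mm

94.6


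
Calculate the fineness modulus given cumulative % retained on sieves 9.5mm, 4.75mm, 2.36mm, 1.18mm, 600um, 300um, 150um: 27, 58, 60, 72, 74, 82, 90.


FM = sum(cumulative % retained) / 100
= 463 / 100
= 4.63

4.63


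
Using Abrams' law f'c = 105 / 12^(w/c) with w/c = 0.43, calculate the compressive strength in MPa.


f'c = 105 / 12^0.43
= 105 / 2.911
= 36.07 MPa

36.07


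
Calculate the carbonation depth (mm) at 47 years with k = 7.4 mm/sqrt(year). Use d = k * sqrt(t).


depth = k * sqrt(t)
= 7.4 * sqrt(47)
= 50.73 mm

50.73


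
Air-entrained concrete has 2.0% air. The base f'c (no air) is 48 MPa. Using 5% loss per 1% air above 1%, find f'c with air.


Strength loss = (2.0 - 1) * 5 = 5.0%
f'c = 48 * (1 - 5.0/100)
= 45.6 MPa

45.6


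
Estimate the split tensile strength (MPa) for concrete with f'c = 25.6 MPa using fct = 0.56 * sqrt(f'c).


fct = 0.56 * sqrt(25.6)
= 0.56 * 5.06
= 2.833 MPa

2.833


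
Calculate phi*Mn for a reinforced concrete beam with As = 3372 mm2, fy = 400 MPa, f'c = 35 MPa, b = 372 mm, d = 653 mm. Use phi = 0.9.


a = As * fy / (0.85 * f'c * b)
= 3372 * 400 / (0.85 * 35 * 372)
= 121.8758 mm
Mn = As * fy * (d - a/2) / 10^6
= 798.5733 kN-m
phi*Mn = 0.9 * 798.5733 = 718.72 kN-m

718.72


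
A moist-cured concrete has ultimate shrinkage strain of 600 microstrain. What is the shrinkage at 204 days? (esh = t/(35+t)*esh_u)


esh(204) = 204 / (35 + 204) * 600
= 204 / 239 * 600
= 512.1 microstrain

512.1


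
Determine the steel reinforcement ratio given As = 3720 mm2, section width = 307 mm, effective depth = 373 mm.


rho = As / (b * d)
= 3720 / (307 * 373)
= 0.0325

0.0325


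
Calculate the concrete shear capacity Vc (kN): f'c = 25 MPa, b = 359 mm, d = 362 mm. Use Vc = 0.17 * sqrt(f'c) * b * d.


Vc = 0.17 * sqrt(25) * 359 * 362 / 1000
= 110.46 kN

110.46


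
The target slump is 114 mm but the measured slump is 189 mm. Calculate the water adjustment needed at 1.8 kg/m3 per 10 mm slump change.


Difference = 114 - 189 = -75 mm
Water adjustment = -75 * 1.8 / 10 = -13.5 kg/m3

-13.5


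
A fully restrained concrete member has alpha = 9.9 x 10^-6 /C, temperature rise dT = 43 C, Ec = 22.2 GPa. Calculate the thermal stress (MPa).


sigma = alpha * dT * Ec
= 9.9e-6 * 43 * 22.2 * 1000
= 9.451 MPa

9.451


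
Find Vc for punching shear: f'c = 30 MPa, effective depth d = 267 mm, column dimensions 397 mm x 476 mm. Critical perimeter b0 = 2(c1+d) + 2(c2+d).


b0 = 2*(397 + 267) + 2*(476 + 267) = 2814 mm
Vc = 0.33 * sqrt(30) * 2814 * 267 / 1000
= 1358.03 kN

1358.03


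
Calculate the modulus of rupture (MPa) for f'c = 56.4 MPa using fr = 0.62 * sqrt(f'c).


fr = 0.62 * sqrt(56.4)
= 4.656 MPa

4.656


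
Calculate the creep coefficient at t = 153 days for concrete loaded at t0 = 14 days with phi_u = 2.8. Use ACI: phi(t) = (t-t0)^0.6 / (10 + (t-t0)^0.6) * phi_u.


dt = 153 - 14 = 139
phi = 139^0.6 / (10 + 139^0.6) * 2.8
= 1.845

1.845


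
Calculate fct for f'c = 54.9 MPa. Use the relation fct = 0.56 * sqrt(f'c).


fct = 0.56 * sqrt(54.9)
= 0.56 * 7.409
= 4.149 MPa

4.149


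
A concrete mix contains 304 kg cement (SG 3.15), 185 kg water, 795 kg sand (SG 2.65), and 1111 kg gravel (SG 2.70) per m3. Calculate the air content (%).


Vol cement = 304 / (3.15 * 1000) = 0.096508 m3
Vol water = 185 / 1000 = 0.185 m3
Vol sand = 795 / (2.65 * 1000) = 0.3 m3
Vol gravel = 1111 / (2.70 * 1000) = 0.411481 m3
Total solid + water volume = 0.992989 m3
Air = (1 - 0.992989) * 100 = 0.7%

0.7


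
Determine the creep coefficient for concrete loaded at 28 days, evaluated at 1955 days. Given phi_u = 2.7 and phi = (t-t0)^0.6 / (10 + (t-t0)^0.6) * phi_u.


dt = 1955 - 28 = 1927
phi = 1927^0.6 / (10 + 1927^0.6) * 2.7
= 2.439

2.439


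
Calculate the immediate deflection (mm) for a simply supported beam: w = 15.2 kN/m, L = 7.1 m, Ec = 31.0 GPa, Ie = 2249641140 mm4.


Convert: L = 7.1 m = 7100 mm, Ec = 31.0 GPa = 31000 MPa
delta = 5 * 15.2 * 7100^4 / (384 * 31000 * 2249641140)
= 7.21 mm

7.21


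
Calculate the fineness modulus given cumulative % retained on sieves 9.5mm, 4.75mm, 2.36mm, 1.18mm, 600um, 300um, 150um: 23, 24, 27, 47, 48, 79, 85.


FM = sum(cumulative % retained) / 100
= 333 / 100
= 3.33

3.33


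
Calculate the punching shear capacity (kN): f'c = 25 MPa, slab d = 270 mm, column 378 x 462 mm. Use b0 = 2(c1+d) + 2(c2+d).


b0 = 2*(378 + 270) + 2*(462 + 270) = 2760 mm
Vc = 0.33 * sqrt(25) * 2760 * 270 / 1000
= 1229.58 kN

1229.58


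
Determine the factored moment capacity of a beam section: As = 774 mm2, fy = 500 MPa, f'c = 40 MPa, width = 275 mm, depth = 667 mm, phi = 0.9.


a = As * fy / (0.85 * f'c * b)
= 774 * 500 / (0.85 * 40 * 275)
= 41.3904 mm
Mn = As * fy * (d - a/2) / 10^6
= 250.12 kN-m
phi*Mn = 0.9 * 250.12 = 225.11 kN-m

225.11


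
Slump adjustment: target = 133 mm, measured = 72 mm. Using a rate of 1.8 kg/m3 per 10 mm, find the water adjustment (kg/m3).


Difference = 133 - 72 = 61 mm
Water adjustment = 61 * 1.8 / 10 = 11.0 kg/m3

11.0


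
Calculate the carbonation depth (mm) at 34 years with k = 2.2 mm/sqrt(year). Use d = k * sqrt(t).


depth = k * sqrt(t)
= 2.2 * sqrt(34)
= 12.83 mm

12.83


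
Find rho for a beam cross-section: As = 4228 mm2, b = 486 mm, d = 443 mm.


rho = As / (b * d)
= 4228 / (486 * 443)
= 0.0196

0.0196


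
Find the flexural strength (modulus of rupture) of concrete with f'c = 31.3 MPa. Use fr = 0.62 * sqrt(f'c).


fr = 0.62 * sqrt(31.3)
= 3.469 MPa

3.469


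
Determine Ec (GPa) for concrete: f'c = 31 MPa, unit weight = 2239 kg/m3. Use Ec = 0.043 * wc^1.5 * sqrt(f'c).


Ec = 0.043 * 2239^1.5 * sqrt(31) / 1000
= 25.36 GPa

25.36


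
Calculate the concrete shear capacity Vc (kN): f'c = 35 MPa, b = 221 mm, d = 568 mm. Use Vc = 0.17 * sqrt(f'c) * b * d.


Vc = 0.17 * sqrt(35) * 221 * 568 / 1000
= 126.25 kN

126.25


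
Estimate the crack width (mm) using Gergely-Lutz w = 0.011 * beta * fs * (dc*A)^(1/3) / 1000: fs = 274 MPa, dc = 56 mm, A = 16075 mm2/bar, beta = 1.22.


w = 0.011 * beta * fs * (dc * A)^(1/3) / 1000
= 0.011 * 1.22 * 274 * (56 * 16075)^(1/3) / 1000
= 0.355 mm

0.355


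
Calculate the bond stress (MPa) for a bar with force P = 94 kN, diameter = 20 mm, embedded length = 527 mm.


u = P / (pi * db * ld)
= 94 * 1000 / (pi * 20 * 527)
= 2.839 MPa

2.839


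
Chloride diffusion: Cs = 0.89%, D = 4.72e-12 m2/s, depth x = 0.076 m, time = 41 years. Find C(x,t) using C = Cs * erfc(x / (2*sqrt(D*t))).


t_seconds = 41 * 365.25 * 24 * 3600 = 1293861600.0 s
arg = 0.076 / (2 * sqrt(4.72e-12 * 1293861600.0))
= 0.4863
erfc(0.4863) = 0.4917
C = 0.89 * 0.4917 = 0.4376%

0.4376


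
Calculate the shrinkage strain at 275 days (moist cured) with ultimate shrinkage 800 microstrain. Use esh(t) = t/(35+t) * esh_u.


esh(275) = 275 / (35 + 275) * 800
= 275 / 310 * 800
= 709.7 microstrain

709.7


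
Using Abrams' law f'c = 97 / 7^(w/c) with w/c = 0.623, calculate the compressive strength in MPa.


f'c = 97 / 7^0.623
= 97 / 3.361
= 28.86 MPa

28.86
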